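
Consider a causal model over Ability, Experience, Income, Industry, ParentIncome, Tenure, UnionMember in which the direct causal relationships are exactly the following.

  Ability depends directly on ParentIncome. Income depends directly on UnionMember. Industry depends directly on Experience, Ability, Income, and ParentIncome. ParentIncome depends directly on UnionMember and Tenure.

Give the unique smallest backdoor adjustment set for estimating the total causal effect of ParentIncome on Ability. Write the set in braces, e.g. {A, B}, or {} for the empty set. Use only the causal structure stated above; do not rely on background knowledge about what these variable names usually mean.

Variables eligible for adjustment (non-descendants of ParentIncome, excluding ParentIncome and Ability): {Experience, Income, Tenure, UnionMember}.
Backdoor paths from ParentIncome to Ability:
  P1: ParentIncome <- UnionMember -> Income -> Industry <- Ability
Each backdoor path contains an unconditioned collider, so every path is already blocked with the empty conditioning set:
  P1: blocked at collider Industry (neither it nor any descendant is in the conditioning set).
The empty set is therefore the unique smallest valid set.

{}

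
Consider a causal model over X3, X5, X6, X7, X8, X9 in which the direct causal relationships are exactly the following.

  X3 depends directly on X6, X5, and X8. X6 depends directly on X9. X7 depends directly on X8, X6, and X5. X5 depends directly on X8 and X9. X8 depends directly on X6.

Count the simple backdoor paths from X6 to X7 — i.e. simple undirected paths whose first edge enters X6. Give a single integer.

3

A backdoor path from X6 to X7 is any simple undirected path whose first edge points into X6 (i.e. leaves X6 via a parent).
Parents of X6: {X9}.
Enumerating:
  P1: X6 <- X9 -> X5 <- X8 -> X7
  P2: X6 <- X9 -> X5 -> X7
  P3: X6 <- X9 -> X5 -> X3 <- X8 -> X7
That exhausts the simple backdoor paths. Count: 3.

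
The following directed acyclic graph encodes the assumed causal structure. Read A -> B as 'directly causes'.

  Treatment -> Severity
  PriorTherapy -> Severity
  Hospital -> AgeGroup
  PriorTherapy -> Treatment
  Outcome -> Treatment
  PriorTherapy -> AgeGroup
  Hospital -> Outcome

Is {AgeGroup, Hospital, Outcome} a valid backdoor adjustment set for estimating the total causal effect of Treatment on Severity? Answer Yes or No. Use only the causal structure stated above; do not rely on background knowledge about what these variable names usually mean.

No

Backdoor paths from Treatment to Severity (paths whose first edge points into Treatment):
  P1: Treatment <- PriorTherapy -> Severity
  P2: Treatment <- Outcome <- Hospital -> AgeGroup <- PriorTherapy -> Severity
Condition 1 (no descendant of Treatment in the set): holds — descendants of Treatment are {Severity}; none are in {AgeGroup, Hospital, Outcome}.
Condition 2 (every backdoor path blocked by {AgeGroup, Hospital, Outcome}):
  P1: open — no interior node is in the conditioning set.
  P2: blocked at chain node Outcome ∈ conditioning set.
{AgeGroup, Hospital, Outcome} does not satisfy the backdoor criterion.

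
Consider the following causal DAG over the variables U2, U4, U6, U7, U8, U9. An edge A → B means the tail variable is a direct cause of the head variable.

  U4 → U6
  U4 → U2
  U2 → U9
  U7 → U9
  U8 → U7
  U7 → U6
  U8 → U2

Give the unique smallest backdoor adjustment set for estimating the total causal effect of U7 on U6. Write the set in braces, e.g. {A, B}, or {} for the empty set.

Variables eligible for adjustment (non-descendants of U7, excluding U7 and U6): {U2, U4, U8}.
Backdoor paths from U7 to U6:
  P1: U7 <- U8 -> U2 <- U4 -> U6
Each backdoor path contains an unconditioned collider, so every path is already blocked with the empty conditioning set:
  P1: blocked at collider U2 (neither it nor any descendant is in the conditioning set).
The empty set is therefore the unique smallest valid set.

{}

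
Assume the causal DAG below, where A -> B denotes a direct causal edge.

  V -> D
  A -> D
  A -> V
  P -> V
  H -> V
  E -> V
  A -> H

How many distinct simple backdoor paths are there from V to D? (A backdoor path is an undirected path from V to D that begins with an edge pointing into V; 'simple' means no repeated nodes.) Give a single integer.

2

A backdoor path from V to D is any simple undirected path whose first edge points into V (i.e. leaves V via a parent).
Parents of V: {A, E, H, P}.
Enumerating:
  P1: V <- A -> D
  P2: V <- H <- A -> D
That exhausts the simple backdoor paths. Count: 2.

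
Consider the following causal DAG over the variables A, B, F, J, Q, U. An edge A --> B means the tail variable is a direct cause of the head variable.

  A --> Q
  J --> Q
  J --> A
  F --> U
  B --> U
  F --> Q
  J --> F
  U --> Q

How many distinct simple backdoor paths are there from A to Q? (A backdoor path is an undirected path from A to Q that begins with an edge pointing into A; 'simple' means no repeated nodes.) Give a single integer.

3

A backdoor path from A to Q is any simple undirected path whose first edge points into A (i.e. leaves A via a parent).
Parents of A: {J}.
Enumerating:
  P1: A <- J -> F -> U -> Q
  P2: A <- J -> F -> Q
  P3: A <- J -> Q
That exhausts the simple backdoor paths. Count: 3.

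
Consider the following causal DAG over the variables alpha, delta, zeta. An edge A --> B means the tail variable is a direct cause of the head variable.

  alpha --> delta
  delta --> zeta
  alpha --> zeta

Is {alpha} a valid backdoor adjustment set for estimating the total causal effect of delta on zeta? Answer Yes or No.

Yes

Backdoor paths from delta to zeta (paths whose first edge points into delta):
  P1: delta <- alpha -> zeta
Condition 1 (no descendant of delta in the set): holds — descendants of delta are {zeta}; none are in {alpha}.
Condition 2 (every backdoor path blocked by {alpha}):
  P1: blocked at fork node alpha ∈ conditioning set.
{alpha} satisfies the backdoor criterion.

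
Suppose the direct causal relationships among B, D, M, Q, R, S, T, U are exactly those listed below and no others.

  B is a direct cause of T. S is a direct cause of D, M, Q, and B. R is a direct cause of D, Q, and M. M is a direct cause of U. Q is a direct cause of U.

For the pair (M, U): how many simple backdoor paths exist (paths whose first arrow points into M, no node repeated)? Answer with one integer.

4

A backdoor path from M to U is any simple undirected path whose first edge points into M (i.e. leaves M via a parent).
Parents of M: {R, S}.
Enumerating:
  P1: M <- R -> Q -> U
  P2: M <- R -> D <- S -> Q -> U
  P3: M <- S -> Q -> U
  P4: M <- S -> D <- R -> Q -> U
That exhausts the simple backdoor paths. Count: 4.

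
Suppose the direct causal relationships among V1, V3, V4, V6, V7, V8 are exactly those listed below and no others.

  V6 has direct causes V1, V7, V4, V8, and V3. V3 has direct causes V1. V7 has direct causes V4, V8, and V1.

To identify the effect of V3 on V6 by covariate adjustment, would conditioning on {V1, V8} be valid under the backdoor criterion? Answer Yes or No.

Yes

Backdoor paths from V3 to V6 (paths whose first edge points into V3):
  P1: V3 <- V1 -> V7 <- V8 -> V6
  P2: V3 <- V1 -> V7 <- V4 -> V6
  P3: V3 <- V1 -> V7 -> V6
  P4: V3 <- V1 -> V6
Condition 1 (no descendant of V3 in the set): holds — descendants of V3 are {V6}; none are in {V1, V8}.
Condition 2 (every backdoor path blocked by {V1, V8}):
  P1: blocked at fork node V1 ∈ conditioning set.
  P2: blocked at fork node V1 ∈ conditioning set.
  P3: blocked at fork node V1 ∈ conditioning set.
  P4: blocked at fork node V1 ∈ conditioning set.
{V1, V8} satisfies the backdoor criterion.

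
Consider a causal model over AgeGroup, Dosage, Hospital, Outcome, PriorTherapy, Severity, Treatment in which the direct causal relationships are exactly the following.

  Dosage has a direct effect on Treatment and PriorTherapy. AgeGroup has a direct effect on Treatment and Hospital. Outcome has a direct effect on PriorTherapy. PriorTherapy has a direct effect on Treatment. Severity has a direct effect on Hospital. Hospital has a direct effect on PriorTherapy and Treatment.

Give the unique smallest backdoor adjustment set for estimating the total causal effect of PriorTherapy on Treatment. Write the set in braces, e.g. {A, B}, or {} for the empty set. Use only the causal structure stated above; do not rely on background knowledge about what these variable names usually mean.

{Dosage, Hospital}

Variables eligible for adjustment (non-descendants of PriorTherapy, excluding PriorTherapy and Treatment): {AgeGroup, Dosage, Hospital, Outcome, Severity}.
Backdoor paths from PriorTherapy to Treatment:
  P1: PriorTherapy <- Dosage -> Treatment
  P2: PriorTherapy <- Hospital <- AgeGroup -> Treatment
  P3: PriorTherapy <- Hospital -> Treatment
The empty set is not sufficient: P1 (PriorTherapy <- Dosage -> Treatment) has no collider blocking it and no conditioned non-collider, so it is open.
Try {Dosage, Hospital}:
  P1: blocked at fork node Dosage ∈ conditioning set.
  P2: blocked at chain node Hospital ∈ conditioning set.
  P3: blocked at fork node Hospital ∈ conditioning set.
{Dosage, Hospital} contains no descendant of PriorTherapy and blocks every backdoor path.
Every element of {Dosage, Hospital} is needed (dropping Dosage leaves P1 open; dropping Hospital leaves P2 open), so no proper subset is valid.
Among all size-2 subsets of the eligible variables, only {Dosage, Hospital} blocks every backdoor path, so it is the unique smallest valid adjustment set.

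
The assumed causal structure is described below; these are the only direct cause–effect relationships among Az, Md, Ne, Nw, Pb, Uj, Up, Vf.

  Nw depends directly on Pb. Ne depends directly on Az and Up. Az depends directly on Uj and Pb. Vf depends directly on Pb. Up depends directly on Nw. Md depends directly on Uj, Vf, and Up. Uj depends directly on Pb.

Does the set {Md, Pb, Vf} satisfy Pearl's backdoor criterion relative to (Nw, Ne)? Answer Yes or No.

No

Backdoor paths from Nw to Ne (paths whose first edge points into Nw):
  P1: Nw <- Pb -> Uj -> Az -> Ne
  P2: Nw <- Pb -> Uj -> Md <- Up -> Ne
  P3: Nw <- Pb -> Vf -> Md <- Uj -> Az -> Ne
  P4: Nw <- Pb -> Vf -> Md <- Up -> Ne
  P5: Nw <- Pb -> Az <- Uj -> Md <- Up -> Ne
  P6: Nw <- Pb -> Az -> Ne
Condition 1 (no descendant of Nw in the set): FAILS — Md is a descendant of Nw.
Condition 2 (every backdoor path blocked by {Md, Pb, Vf}):
  P1: blocked at fork node Pb ∈ conditioning set.
  P2: blocked at fork node Pb ∈ conditioning set.
  P3: blocked at fork node Pb ∈ conditioning set.
  P4: blocked at fork node Pb ∈ conditioning set.
  P5: blocked at fork node Pb ∈ conditioning set.
  P6: blocked at fork node Pb ∈ conditioning set.
{Md, Pb, Vf} does not satisfy the backdoor criterion.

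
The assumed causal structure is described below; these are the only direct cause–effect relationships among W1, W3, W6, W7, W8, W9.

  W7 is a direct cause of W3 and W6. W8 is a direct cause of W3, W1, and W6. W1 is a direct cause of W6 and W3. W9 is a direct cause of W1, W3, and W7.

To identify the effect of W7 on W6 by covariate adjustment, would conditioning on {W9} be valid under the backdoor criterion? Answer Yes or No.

Backdoor paths from W7 to W6 (paths whose first edge points into W7):
  P1: W7 <- W9 -> W1 <- W8 -> W6
  P2: W7 <- W9 -> W1 -> W6
  P3: W7 <- W9 -> W1 -> W3 <- W8 -> W6
  P4: W7 <- W9 -> W3 <- W8 -> W1 -> W6
  P5: W7 <- W9 -> W3 <- W8 -> W6
  P6: W7 <- W9 -> W3 <- W1 <- W8 -> W6
  P7: W7 <- W9 -> W3 <- W1 -> W6
Condition 1 (no descendant of W7 in the set): holds — descendants of W7 are {W3, W6}; none are in {W9}.
Condition 2 (every backdoor path blocked by {W9}):
  P1: blocked at fork node W9 ∈ conditioning set.
  P2: blocked at fork node W9 ∈ conditioning set.
  P3: blocked at fork node W9 ∈ conditioning set.
  P4: blocked at fork node W9 ∈ conditioning set.
  P5: blocked at fork node W9 ∈ conditioning set.
  P6: blocked at fork node W9 ∈ conditioning set.
  P7: blocked at fork node W9 ∈ conditioning set.
{W9} satisfies the backdoor criterion.

Yes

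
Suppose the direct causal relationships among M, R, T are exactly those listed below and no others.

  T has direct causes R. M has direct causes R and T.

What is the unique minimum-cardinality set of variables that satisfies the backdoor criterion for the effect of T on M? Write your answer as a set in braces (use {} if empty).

{R}

Variables eligible for adjustment (non-descendants of T, excluding T and M): {R}.
Backdoor paths from T to M:
  P1: T <- R -> M
The empty set is not sufficient: P1 (T <- R -> M) has no collider blocking it and no conditioned non-collider, so it is open.
Try {R}:
  P1: blocked at fork node R ∈ conditioning set.
{R} contains no descendant of T and blocks every backdoor path.
{R} is the unique smallest valid adjustment set.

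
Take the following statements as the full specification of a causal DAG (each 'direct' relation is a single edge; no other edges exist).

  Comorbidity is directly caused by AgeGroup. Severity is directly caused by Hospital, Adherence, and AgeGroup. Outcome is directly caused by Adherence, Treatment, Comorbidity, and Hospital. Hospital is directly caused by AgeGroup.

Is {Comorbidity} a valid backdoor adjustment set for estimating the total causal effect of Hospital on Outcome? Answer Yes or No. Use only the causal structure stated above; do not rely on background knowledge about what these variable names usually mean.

Yes

Backdoor paths from Hospital to Outcome (paths whose first edge points into Hospital):
  P1: Hospital <- AgeGroup -> Comorbidity -> Outcome
  P2: Hospital <- AgeGroup -> Severity <- Adherence -> Outcome
Condition 1 (no descendant of Hospital in the set): holds — descendants of Hospital are {Outcome, Severity}; none are in {Comorbidity}.
Condition 2 (every backdoor path blocked by {Comorbidity}):
  P1: blocked at chain node Comorbidity ∈ conditioning set.
  P2: blocked at collider Severity (neither it nor any descendant is in the conditioning set).
{Comorbidity} satisfies the backdoor criterion.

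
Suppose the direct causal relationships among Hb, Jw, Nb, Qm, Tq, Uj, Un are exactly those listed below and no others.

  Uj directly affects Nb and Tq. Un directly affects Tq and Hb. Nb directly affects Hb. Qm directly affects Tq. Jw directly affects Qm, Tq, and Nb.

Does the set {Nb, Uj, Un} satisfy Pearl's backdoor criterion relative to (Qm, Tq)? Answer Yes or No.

Backdoor paths from Qm to Tq (paths whose first edge points into Qm):
  P1: Qm <- Jw -> Nb <- Uj -> Tq
  P2: Qm <- Jw -> Nb -> Hb <- Un -> Tq
  P3: Qm <- Jw -> Tq
Condition 1 (no descendant of Qm in the set): holds — descendants of Qm are {Tq}; none are in {Nb, Uj, Un}.
Condition 2 (every backdoor path blocked by {Nb, Uj, Un}):
  P1: blocked at fork node Uj ∈ conditioning set.
  P2: blocked at chain node Nb ∈ conditioning set.
  P3: open — no interior node is in the conditioning set.
{Nb, Uj, Un} does not satisfy the backdoor criterion.

No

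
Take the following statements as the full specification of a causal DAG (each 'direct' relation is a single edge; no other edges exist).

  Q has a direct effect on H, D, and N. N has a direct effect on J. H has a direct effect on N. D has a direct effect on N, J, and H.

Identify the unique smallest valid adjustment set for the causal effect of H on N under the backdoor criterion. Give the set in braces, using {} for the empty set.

{D, Q}

Variables eligible for adjustment (non-descendants of H, excluding H and N): {D, Q}.
Backdoor paths from H to N:
  P1: H <- Q -> D -> N
  P2: H <- Q -> D -> J <- N
  P3: H <- Q -> N
  P4: H <- D <- Q -> N
  P5: H <- D -> N
  P6: H <- D -> J <- N
The empty set is not sufficient: P1 (H <- Q -> D -> N) has no collider blocking it and no conditioned non-collider, so it is open.
Try {D, Q}:
  P1: blocked at fork node Q ∈ conditioning set.
  P2: blocked at fork node Q ∈ conditioning set.
  P3: blocked at fork node Q ∈ conditioning set.
  P4: blocked at chain node D ∈ conditioning set.
  P5: blocked at fork node D ∈ conditioning set.
  P6: blocked at fork node D ∈ conditioning set.
{D, Q} contains no descendant of H and blocks every backdoor path.
Every element of {D, Q} is needed (dropping D leaves P5 open; dropping Q leaves P3 open), so no proper subset is valid.
Among all size-2 subsets of the eligible variables, only {D, Q} blocks every backdoor path, so it is the unique smallest valid adjustment set.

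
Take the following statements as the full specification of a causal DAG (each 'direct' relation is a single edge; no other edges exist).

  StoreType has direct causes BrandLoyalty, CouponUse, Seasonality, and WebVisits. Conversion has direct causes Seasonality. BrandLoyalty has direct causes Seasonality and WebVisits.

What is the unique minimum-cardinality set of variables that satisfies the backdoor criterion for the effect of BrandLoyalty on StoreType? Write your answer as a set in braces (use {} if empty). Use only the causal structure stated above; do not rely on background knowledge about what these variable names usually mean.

{Seasonality, WebVisits}

Variables eligible for adjustment (non-descendants of BrandLoyalty, excluding BrandLoyalty and StoreType): {Conversion, CouponUse, Seasonality, WebVisits}.
Backdoor paths from BrandLoyalty to StoreType:
  P1: BrandLoyalty <- WebVisits -> StoreType
  P2: BrandLoyalty <- Seasonality -> StoreType
The empty set is not sufficient: P1 (BrandLoyalty <- WebVisits -> StoreType) has no collider blocking it and no conditioned non-collider, so it is open.
Try {Seasonality, WebVisits}:
  P1: blocked at fork node WebVisits ∈ conditioning set.
  P2: blocked at fork node Seasonality ∈ conditioning set.
{Seasonality, WebVisits} contains no descendant of BrandLoyalty and blocks every backdoor path.
Every element of {Seasonality, WebVisits} is needed (dropping Seasonality leaves P2 open; dropping WebVisits leaves P1 open), so no proper subset is valid.
Among all size-2 subsets of the eligible variables, only {Seasonality, WebVisits} blocks every backdoor path, so it is the unique smallest valid adjustment set.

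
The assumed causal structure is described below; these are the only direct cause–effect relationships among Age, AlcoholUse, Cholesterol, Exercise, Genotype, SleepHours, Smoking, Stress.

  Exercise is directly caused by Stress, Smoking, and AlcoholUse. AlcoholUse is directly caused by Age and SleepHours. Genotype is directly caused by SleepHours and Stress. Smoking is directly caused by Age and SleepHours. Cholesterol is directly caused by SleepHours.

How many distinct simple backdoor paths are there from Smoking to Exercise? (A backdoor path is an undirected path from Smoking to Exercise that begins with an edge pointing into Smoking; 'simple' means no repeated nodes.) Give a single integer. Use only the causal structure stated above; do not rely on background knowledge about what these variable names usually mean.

A backdoor path from Smoking to Exercise is any simple undirected path whose first edge points into Smoking (i.e. leaves Smoking via a parent).
Parents of Smoking: {Age, SleepHours}.
Enumerating:
  P1: Smoking <- Age -> AlcoholUse <- SleepHours -> Genotype <- Stress -> Exercise
  P2: Smoking <- Age -> AlcoholUse -> Exercise
  P3: Smoking <- SleepHours -> AlcoholUse -> Exercise
  P4: Smoking <- SleepHours -> Genotype <- Stress -> Exercise
That exhausts the simple backdoor paths. Count: 4.

4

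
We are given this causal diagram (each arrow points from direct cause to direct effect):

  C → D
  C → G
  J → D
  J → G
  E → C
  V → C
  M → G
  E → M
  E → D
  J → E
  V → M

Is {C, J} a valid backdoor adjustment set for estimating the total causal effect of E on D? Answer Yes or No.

No

Backdoor paths from E to D (paths whose first edge points into E):
  P1: E <- J -> G <- C -> D
  P2: E <- J -> G <- M <- V -> C -> D
  P3: E <- J -> D
Condition 1 (no descendant of E in the set): FAILS — C is a descendant of E.
Condition 2 (every backdoor path blocked by {C, J}):
  P1: blocked at fork node J ∈ conditioning set.
  P2: blocked at fork node J ∈ conditioning set.
  P3: blocked at fork node J ∈ conditioning set.
{C, J} does not satisfy the backdoor criterion.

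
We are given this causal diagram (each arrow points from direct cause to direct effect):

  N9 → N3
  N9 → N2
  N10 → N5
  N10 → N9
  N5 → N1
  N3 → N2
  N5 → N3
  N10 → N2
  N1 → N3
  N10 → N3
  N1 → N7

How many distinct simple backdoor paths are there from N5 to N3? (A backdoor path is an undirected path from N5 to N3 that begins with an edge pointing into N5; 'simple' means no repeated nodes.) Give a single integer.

5

A backdoor path from N5 to N3 is any simple undirected path whose first edge points into N5 (i.e. leaves N5 via a parent).
Parents of N5: {N10}.
Enumerating:
  P1: N5 <- N10 -> N9 -> N3
  P2: N5 <- N10 -> N9 -> N2 <- N3
  P3: N5 <- N10 -> N3
  P4: N5 <- N10 -> N2 <- N9 -> N3
  P5: N5 <- N10 -> N2 <- N3
That exhausts the simple backdoor paths. Count: 5.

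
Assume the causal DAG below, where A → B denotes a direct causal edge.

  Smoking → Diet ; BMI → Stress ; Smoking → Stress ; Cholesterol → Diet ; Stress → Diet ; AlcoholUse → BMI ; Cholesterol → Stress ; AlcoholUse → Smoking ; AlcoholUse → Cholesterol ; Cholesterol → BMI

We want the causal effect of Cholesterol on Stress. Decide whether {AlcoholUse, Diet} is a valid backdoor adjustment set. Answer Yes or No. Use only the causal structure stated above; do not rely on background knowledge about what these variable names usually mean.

No

Backdoor paths from Cholesterol to Stress (paths whose first edge points into Cholesterol):
  P1: Cholesterol <- AlcoholUse -> Smoking -> Stress
  P2: Cholesterol <- AlcoholUse -> Smoking -> Diet <- Stress
  P3: Cholesterol <- AlcoholUse -> BMI -> Stress
Condition 1 (no descendant of Cholesterol in the set): FAILS — Diet is a descendant of Cholesterol.
Condition 2 (every backdoor path blocked by {AlcoholUse, Diet}):
  P1: blocked at fork node AlcoholUse ∈ conditioning set.
  P2: blocked at fork node AlcoholUse ∈ conditioning set.
  P3: blocked at fork node AlcoholUse ∈ conditioning set.
{AlcoholUse, Diet} does not satisfy the backdoor criterion.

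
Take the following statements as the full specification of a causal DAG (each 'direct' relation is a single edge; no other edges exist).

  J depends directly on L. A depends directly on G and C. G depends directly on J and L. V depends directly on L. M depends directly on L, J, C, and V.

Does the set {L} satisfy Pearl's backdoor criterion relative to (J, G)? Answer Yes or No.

Backdoor paths from J to G (paths whose first edge points into J):
  P1: J <- L -> V -> M <- C -> A <- G
  P2: J <- L -> G
  P3: J <- L -> M <- C -> A <- G
Condition 1 (no descendant of J in the set): holds — descendants of J are {A, G, M}; none are in {L}.
Condition 2 (every backdoor path blocked by {L}):
  P1: blocked at fork node L ∈ conditioning set.
  P2: blocked at fork node L ∈ conditioning set.
  P3: blocked at fork node L ∈ conditioning set.
{L} satisfies the backdoor criterion.

Yes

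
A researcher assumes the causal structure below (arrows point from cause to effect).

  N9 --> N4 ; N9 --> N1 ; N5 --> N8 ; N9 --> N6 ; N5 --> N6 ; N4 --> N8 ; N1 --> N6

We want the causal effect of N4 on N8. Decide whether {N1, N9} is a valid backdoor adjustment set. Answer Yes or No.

Backdoor paths from N4 to N8 (paths whose first edge points into N4):
  P1: N4 <- N9 -> N1 -> N6 <- N5 -> N8
  P2: N4 <- N9 -> N6 <- N5 -> N8
Condition 1 (no descendant of N4 in the set): holds — descendants of N4 are {N8}; none are in {N1, N9}.
Condition 2 (every backdoor path blocked by {N1, N9}):
  P1: blocked at fork node N9 ∈ conditioning set.
  P2: blocked at fork node N9 ∈ conditioning set.
{N1, N9} satisfies the backdoor criterion.

Yes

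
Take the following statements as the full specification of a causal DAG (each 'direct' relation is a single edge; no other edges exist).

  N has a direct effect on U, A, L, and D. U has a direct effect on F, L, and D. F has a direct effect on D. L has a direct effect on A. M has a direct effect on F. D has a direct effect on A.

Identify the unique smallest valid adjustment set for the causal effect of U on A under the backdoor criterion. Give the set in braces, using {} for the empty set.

Variables eligible for adjustment (non-descendants of U, excluding U and A): {M, N}.
Backdoor paths from U to A:
  P1: U <- N -> L -> A
  P2: U <- N -> D -> A
  P3: U <- N -> A
The empty set is not sufficient: P1 (U <- N -> L -> A) has no collider blocking it and no conditioned non-collider, so it is open.
Try {N}:
  P1: blocked at fork node N ∈ conditioning set.
  P2: blocked at fork node N ∈ conditioning set.
  P3: blocked at fork node N ∈ conditioning set.
{N} contains no descendant of U and blocks every backdoor path.
No other singleton works — e.g. {M} leaves P1 open — so {N} is the unique smallest valid adjustment set.

{N}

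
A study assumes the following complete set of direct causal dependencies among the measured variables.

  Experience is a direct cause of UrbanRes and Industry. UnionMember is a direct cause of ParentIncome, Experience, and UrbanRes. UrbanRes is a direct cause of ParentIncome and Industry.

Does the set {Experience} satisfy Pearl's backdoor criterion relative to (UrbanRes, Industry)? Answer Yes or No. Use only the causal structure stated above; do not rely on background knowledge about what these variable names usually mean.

Yes

Backdoor paths from UrbanRes to Industry (paths whose first edge points into UrbanRes):
  P1: UrbanRes <- UnionMember -> Experience -> Industry
  P2: UrbanRes <- Experience -> Industry
Condition 1 (no descendant of UrbanRes in the set): holds — descendants of UrbanRes are {Industry, ParentIncome}; none are in {Experience}.
Condition 2 (every backdoor path blocked by {Experience}):
  P1: blocked at chain node Experience ∈ conditioning set.
  P2: blocked at fork node Experience ∈ conditioning set.
{Experience} satisfies the backdoor criterion.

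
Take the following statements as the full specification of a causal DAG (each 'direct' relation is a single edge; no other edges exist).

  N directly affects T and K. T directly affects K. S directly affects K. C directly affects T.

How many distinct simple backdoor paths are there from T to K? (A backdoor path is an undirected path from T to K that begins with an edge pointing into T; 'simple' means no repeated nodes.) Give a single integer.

1

A backdoor path from T to K is any simple undirected path whose first edge points into T (i.e. leaves T via a parent).
Parents of T: {C, N}.
Enumerating:
  P1: T <- N -> K
That exhausts the simple backdoor paths. Count: 1.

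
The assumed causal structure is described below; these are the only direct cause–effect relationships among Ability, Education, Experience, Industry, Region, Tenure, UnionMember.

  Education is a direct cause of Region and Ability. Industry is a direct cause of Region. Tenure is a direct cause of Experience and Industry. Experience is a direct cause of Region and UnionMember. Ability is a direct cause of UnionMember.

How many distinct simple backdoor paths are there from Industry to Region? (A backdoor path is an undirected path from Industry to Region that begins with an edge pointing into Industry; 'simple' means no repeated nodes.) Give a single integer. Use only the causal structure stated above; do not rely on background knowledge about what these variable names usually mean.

2

A backdoor path from Industry to Region is any simple undirected path whose first edge points into Industry (i.e. leaves Industry via a parent).
Parents of Industry: {Tenure}.
Enumerating:
  P1: Industry <- Tenure -> Experience -> UnionMember <- Ability <- Education -> Region
  P2: Industry <- Tenure -> Experience -> Region
That exhausts the simple backdoor paths. Count: 2.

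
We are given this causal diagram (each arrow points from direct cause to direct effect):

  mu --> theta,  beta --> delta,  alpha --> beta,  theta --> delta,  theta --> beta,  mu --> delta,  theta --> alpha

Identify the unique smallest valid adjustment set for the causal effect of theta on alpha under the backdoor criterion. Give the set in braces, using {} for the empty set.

Variables eligible for adjustment (non-descendants of theta, excluding theta and alpha): {mu}.
Backdoor paths from theta to alpha:
  P1: theta <- mu -> delta <- beta <- alpha
Each backdoor path contains an unconditioned collider, so every path is already blocked with the empty conditioning set:
  P1: blocked at collider delta (neither it nor any descendant is in the conditioning set).
The empty set is therefore the unique smallest valid set.

{}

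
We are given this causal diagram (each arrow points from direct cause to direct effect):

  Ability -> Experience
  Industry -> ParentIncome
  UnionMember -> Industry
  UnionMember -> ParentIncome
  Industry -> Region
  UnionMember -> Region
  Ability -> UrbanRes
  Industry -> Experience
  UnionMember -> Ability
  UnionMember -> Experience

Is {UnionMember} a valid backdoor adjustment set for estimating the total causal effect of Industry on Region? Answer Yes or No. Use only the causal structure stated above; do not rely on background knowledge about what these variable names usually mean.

Yes

Backdoor paths from Industry to Region (paths whose first edge points into Industry):
  P1: Industry <- UnionMember -> Region
Condition 1 (no descendant of Industry in the set): holds — descendants of Industry are {Experience, ParentIncome, Region}; none are in {UnionMember}.
Condition 2 (every backdoor path blocked by {UnionMember}):
  P1: blocked at fork node UnionMember ∈ conditioning set.
{UnionMember} satisfies the backdoor criterion.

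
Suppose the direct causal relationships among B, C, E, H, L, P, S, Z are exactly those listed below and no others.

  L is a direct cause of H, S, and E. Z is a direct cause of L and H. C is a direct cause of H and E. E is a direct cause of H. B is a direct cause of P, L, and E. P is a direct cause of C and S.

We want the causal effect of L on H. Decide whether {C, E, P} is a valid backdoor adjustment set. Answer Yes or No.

No

Backdoor paths from L to H (paths whose first edge points into L):
  P1: L <- Z -> H
  P2: L <- B -> P -> C -> E -> H
  P3: L <- B -> P -> C -> H
  P4: L <- B -> E <- C -> H
  P5: L <- B -> E -> H
Condition 1 (no descendant of L in the set): FAILS — E is a descendant of L.
Condition 2 (every backdoor path blocked by {C, E, P}):
  P1: open — no interior node is in the conditioning set.
  P2: blocked at chain node P ∈ conditioning set.
  P3: blocked at chain node P ∈ conditioning set.
  P4: blocked at fork node C ∈ conditioning set.
  P5: blocked at chain node E ∈ conditioning set.
{C, E, P} does not satisfy the backdoor criterion.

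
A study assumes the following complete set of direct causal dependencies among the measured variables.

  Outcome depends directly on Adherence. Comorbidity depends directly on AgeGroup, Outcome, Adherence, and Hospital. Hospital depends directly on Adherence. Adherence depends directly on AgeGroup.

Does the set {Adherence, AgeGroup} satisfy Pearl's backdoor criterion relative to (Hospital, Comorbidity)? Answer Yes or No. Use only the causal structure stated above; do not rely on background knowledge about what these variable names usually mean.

Yes

Backdoor paths from Hospital to Comorbidity (paths whose first edge points into Hospital):
  P1: Hospital <- Adherence <- AgeGroup -> Comorbidity
  P2: Hospital <- Adherence -> Outcome -> Comorbidity
  P3: Hospital <- Adherence -> Comorbidity
Condition 1 (no descendant of Hospital in the set): holds — descendants of Hospital are {Comorbidity}; none are in {Adherence, AgeGroup}.
Condition 2 (every backdoor path blocked by {Adherence, AgeGroup}):
  P1: blocked at chain node Adherence ∈ conditioning set.
  P2: blocked at fork node Adherence ∈ conditioning set.
  P3: blocked at fork node Adherence ∈ conditioning set.
{Adherence, AgeGroup} satisfies the backdoor criterion.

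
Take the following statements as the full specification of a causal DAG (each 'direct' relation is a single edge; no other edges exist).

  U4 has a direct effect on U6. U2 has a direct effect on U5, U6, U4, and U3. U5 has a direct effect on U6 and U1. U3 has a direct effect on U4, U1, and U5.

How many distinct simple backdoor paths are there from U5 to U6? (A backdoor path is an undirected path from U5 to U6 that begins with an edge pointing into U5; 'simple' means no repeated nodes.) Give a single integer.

A backdoor path from U5 to U6 is any simple undirected path whose first edge points into U5 (i.e. leaves U5 via a parent).
Parents of U5: {U2, U3}.
Enumerating:
  P1: U5 <- U2 -> U3 -> U4 -> U6
  P2: U5 <- U2 -> U4 -> U6
  P3: U5 <- U2 -> U6
  P4: U5 <- U3 <- U2 -> U4 -> U6
  P5: U5 <- U3 <- U2 -> U6
  P6: U5 <- U3 -> U4 <- U2 -> U6
  P7: U5 <- U3 -> U4 -> U6
That exhausts the simple backdoor paths. Count: 7.

7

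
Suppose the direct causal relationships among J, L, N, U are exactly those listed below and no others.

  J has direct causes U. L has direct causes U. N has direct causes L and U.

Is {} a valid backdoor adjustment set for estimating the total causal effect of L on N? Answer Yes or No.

Backdoor paths from L to N (paths whose first edge points into L):
  P1: L <- U -> N
Condition 1 (no descendant of L in the set): holds — descendants of L are {N}; none are in {}.
Condition 2 (every backdoor path blocked by {}):
  P1: open — no interior node is in the conditioning set.
{} does not satisfy the backdoor criterion.

No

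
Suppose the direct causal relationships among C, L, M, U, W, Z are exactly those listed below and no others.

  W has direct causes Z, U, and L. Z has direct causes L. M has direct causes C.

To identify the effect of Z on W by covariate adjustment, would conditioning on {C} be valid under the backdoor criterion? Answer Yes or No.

No

Backdoor paths from Z to W (paths whose first edge points into Z):
  P1: Z <- L -> W
Condition 1 (no descendant of Z in the set): holds — descendants of Z are {W}; none are in {C}.
Condition 2 (every backdoor path blocked by {C}):
  P1: open — no interior node is in the conditioning set.
{C} does not satisfy the backdoor criterion.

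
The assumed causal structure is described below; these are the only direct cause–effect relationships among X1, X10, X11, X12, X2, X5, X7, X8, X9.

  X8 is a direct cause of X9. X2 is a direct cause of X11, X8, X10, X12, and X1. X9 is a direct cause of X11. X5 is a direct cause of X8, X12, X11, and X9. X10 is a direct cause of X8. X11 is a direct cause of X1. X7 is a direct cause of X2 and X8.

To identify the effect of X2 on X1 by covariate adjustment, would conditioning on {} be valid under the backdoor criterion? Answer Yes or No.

Backdoor paths from X2 to X1 (paths whose first edge points into X2):
  P1: X2 <- X7 -> X8 <- X5 -> X9 -> X11 -> X1
  P2: X2 <- X7 -> X8 <- X5 -> X11 -> X1
  P3: X2 <- X7 -> X8 -> X9 <- X5 -> X11 -> X1
  P4: X2 <- X7 -> X8 -> X9 -> X11 -> X1
Condition 1 (no descendant of X2 in the set): holds — descendants of X2 are {X1, X10, X11, X12, X8, X9}; none are in {}.
Condition 2 (every backdoor path blocked by {}):
  P1: blocked at collider X8 (neither it nor any descendant is in the conditioning set).
  P2: blocked at collider X8 (neither it nor any descendant is in the conditioning set).
  P3: blocked at collider X9 (neither it nor any descendant is in the conditioning set).
  P4: open — no interior node is in the conditioning set.
{} does not satisfy the backdoor criterion.

No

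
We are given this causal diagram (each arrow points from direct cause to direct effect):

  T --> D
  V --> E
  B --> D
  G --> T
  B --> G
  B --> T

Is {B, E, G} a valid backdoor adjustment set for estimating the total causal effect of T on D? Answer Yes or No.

Backdoor paths from T to D (paths whose first edge points into T):
  P1: T <- B -> D
  P2: T <- G <- B -> D
Condition 1 (no descendant of T in the set): holds — descendants of T are {D}; none are in {B, E, G}.
Condition 2 (every backdoor path blocked by {B, E, G}):
  P1: blocked at fork node B ∈ conditioning set.
  P2: blocked at chain node G ∈ conditioning set.
{B, E, G} satisfies the backdoor criterion.

Yes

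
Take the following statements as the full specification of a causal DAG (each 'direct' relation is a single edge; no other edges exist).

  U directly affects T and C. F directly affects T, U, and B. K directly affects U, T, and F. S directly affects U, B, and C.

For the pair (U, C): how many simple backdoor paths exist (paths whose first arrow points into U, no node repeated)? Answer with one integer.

A backdoor path from U to C is any simple undirected path whose first edge points into U (i.e. leaves U via a parent).
Parents of U: {F, K, S}.
Enumerating:
  P1: U <- S -> C
  P2: U <- K -> F -> B <- S -> C
  P3: U <- K -> T <- F -> B <- S -> C
  P4: U <- F -> B <- S -> C
That exhausts the simple backdoor paths. Count: 4.

4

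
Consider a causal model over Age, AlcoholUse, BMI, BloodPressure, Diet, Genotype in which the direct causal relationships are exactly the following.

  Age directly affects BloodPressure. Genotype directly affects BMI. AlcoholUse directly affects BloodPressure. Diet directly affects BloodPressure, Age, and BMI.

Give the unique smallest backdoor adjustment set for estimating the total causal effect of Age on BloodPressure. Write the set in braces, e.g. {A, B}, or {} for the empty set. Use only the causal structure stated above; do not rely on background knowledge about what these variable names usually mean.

Variables eligible for adjustment (non-descendants of Age, excluding Age and BloodPressure): {AlcoholUse, BMI, Diet, Genotype}.
Backdoor paths from Age to BloodPressure:
  P1: Age <- Diet -> BloodPressure
The empty set is not sufficient: P1 (Age <- Diet -> BloodPressure) has no collider blocking it and no conditioned non-collider, so it is open.
Try {Diet}:
  P1: blocked at fork node Diet ∈ conditioning set.
{Diet} contains no descendant of Age and blocks every backdoor path.
No other singleton works — e.g. {AlcoholUse} leaves P1 open — so {Diet} is the unique smallest valid adjustment set.

{Diet}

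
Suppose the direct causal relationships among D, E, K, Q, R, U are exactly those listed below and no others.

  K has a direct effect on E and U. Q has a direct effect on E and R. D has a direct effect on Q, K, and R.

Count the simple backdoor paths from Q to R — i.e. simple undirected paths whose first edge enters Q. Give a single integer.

A backdoor path from Q to R is any simple undirected path whose first edge points into Q (i.e. leaves Q via a parent).
Parents of Q: {D}.
Enumerating:
  P1: Q <- D -> R
That exhausts the simple backdoor paths. Count: 1.

1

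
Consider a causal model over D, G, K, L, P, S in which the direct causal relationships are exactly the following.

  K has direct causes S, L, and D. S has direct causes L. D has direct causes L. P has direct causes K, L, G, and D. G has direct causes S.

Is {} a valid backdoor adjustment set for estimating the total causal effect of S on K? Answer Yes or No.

Backdoor paths from S to K (paths whose first edge points into S):
  P1: S <- L -> D -> K
  P2: S <- L -> D -> P <- K
  P3: S <- L -> K
  P4: S <- L -> P <- D -> K
  P5: S <- L -> P <- K
Condition 1 (no descendant of S in the set): holds — descendants of S are {G, K, P}; none are in {}.
Condition 2 (every backdoor path blocked by {}):
  P1: open — no interior node is in the conditioning set.
  P2: blocked at collider P (neither it nor any descendant is in the conditioning set).
  P3: open — no interior node is in the conditioning set.
  P4: blocked at collider P (neither it nor any descendant is in the conditioning set).
  P5: blocked at collider P (neither it nor any descendant is in the conditioning set).
{} does not satisfy the backdoor criterion.

No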